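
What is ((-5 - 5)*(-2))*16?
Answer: 320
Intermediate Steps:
((-5 - 5)*(-2))*16 = -10*(-2)*16 = 20*16 = 320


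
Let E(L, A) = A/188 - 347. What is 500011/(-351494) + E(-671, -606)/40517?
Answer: -478978107138/334674836353 ≈ -1.4312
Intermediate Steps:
E(L, A) = -347 + A/188 (E(L, A) = A*(1/188) - 347 = A/188 - 347 = -347 + A/188)
500011/(-351494) + E(-671, -606)/40517 = 500011/(-351494) + (-347 + (1/188)*(-606))/40517 = 500011*(-1/351494) + (-347 - 303/94)*(1/40517) = -500011/351494 - 32921/94*1/40517 = -500011/351494 - 32921/3808598 = -478978107138/334674836353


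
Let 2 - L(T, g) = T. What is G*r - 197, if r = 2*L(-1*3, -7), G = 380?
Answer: 3603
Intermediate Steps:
L(T, g) = 2 - T
r = 10 (r = 2*(2 - (-1)*3) = 2*(2 - 1*(-3)) = 2*(2 + 3) = 2*5 = 10)
G*r - 197 = 380*10 - 197 = 3800 - 197 = 3603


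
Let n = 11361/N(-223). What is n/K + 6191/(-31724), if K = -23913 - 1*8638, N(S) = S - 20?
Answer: -16203243733/83644481844 ≈ -0.19372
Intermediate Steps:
N(S) = -20 + S
K = -32551 (K = -23913 - 8638 = -32551)
n = -3787/81 (n = 11361/(-20 - 223) = 11361/(-243) = 11361*(-1/243) = -3787/81 ≈ -46.753)
n/K + 6191/(-31724) = -3787/81/(-32551) + 6191/(-31724) = -3787/81*(-1/32551) + 6191*(-1/31724) = 3787/2636631 - 6191/31724 = -16203243733/83644481844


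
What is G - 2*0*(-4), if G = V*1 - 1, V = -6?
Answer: -7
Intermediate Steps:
G = -7 (G = -6*1 - 1 = -6 - 1 = -7)
G - 2*0*(-4) = -7 - 2*0*(-4) = -7 - 0*(-4) = -7 - 1*0 = -7 + 0 = -7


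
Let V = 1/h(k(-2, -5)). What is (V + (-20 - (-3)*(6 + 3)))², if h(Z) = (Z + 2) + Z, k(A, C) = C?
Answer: 3025/64 ≈ 47.266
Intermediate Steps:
h(Z) = 2 + 2*Z (h(Z) = (2 + Z) + Z = 2 + 2*Z)
V = -⅛ (V = 1/(2 + 2*(-5)) = 1/(2 - 10) = 1/(-8) = -⅛ ≈ -0.12500)
(V + (-20 - (-3)*(6 + 3)))² = (-⅛ + (-20 - (-3)*(6 + 3)))² = (-⅛ + (-20 - (-3)*9))² = (-⅛ + (-20 - 1*(-27)))² = (-⅛ + (-20 + 27))² = (-⅛ + 7)² = (55/8)² = 3025/64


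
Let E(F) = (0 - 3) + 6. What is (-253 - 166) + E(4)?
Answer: -416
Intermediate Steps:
E(F) = 3 (E(F) = -3 + 6 = 3)
(-253 - 166) + E(4) = (-253 - 166) + 3 = -419 + 3 = -416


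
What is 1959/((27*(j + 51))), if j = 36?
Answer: 653/783 ≈ 0.83397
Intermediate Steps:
1959/((27*(j + 51))) = 1959/((27*(36 + 51))) = 1959/((27*87)) = 1959/2349 = 1959*(1/2349) = 653/783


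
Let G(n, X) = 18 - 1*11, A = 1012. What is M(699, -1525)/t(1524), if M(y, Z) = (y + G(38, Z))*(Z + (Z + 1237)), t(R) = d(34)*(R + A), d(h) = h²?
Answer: -639989/1465808 ≈ -0.43661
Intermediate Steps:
t(R) = 1169872 + 1156*R (t(R) = 34²*(R + 1012) = 1156*(1012 + R) = 1169872 + 1156*R)
G(n, X) = 7 (G(n, X) = 18 - 11 = 7)
M(y, Z) = (7 + y)*(1237 + 2*Z) (M(y, Z) = (y + 7)*(Z + (Z + 1237)) = (7 + y)*(Z + (1237 + Z)) = (7 + y)*(1237 + 2*Z))
M(699, -1525)/t(1524) = (8659 + 14*(-1525) + 1237*699 + 2*(-1525)*699)/(1169872 + 1156*1524) = (8659 - 21350 + 864663 - 2131950)/(1169872 + 1761744) = -1279978/2931616 = -1279978*1/2931616 = -639989/1465808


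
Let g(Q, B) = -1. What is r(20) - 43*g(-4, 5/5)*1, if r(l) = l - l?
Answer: 43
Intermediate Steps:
r(l) = 0
r(20) - 43*g(-4, 5/5)*1 = 0 - 43*(-1)*1 = 0 + 43*1 = 0 + 43 = 43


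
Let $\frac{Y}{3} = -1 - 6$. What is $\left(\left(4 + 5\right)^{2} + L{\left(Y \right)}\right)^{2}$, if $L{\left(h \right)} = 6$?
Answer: $7569$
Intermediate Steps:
$Y = -21$ ($Y = 3 \left(-1 - 6\right) = 3 \left(-7\right) = -21$)
$\left(\left(4 + 5\right)^{2} + L{\left(Y \right)}\right)^{2} = \left(\left(4 + 5\right)^{2} + 6\right)^{2} = \left(9^{2} + 6\right)^{2} = \left(81 + 6\right)^{2} = 87^{2} = 7569$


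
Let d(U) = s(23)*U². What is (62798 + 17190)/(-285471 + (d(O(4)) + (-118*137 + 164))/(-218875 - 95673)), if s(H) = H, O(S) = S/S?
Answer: -25160065424/89794316129 ≈ -0.28020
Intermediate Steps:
O(S) = 1
d(U) = 23*U²
(62798 + 17190)/(-285471 + (d(O(4)) + (-118*137 + 164))/(-218875 - 95673)) = (62798 + 17190)/(-285471 + (23*1² + (-118*137 + 164))/(-218875 - 95673)) = 79988/(-285471 + (23*1 + (-16166 + 164))/(-314548)) = 79988/(-285471 + (23 - 16002)*(-1/314548)) = 79988/(-285471 - 15979*(-1/314548)) = 79988/(-285471 + 15979/314548) = 79988/(-89794316129/314548) = 79988*(-314548/89794316129) = -25160065424/89794316129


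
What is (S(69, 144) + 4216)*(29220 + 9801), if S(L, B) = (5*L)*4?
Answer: 218361516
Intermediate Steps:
S(L, B) = 20*L
(S(69, 144) + 4216)*(29220 + 9801) = (20*69 + 4216)*(29220 + 9801) = (1380 + 4216)*39021 = 5596*39021 = 218361516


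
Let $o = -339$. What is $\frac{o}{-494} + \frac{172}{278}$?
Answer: $\frac{89605}{68666} \approx 1.3049$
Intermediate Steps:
$\frac{o}{-494} + \frac{172}{278} = - \frac{339}{-494} + \frac{172}{278} = \left(-339\right) \left(- \frac{1}{494}\right) + 172 \cdot \frac{1}{278} = \frac{339}{494} + \frac{86}{139} = \frac{89605}{68666}$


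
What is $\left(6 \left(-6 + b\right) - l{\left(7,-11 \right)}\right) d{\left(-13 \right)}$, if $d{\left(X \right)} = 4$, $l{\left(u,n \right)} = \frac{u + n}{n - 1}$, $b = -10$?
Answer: $- \frac{1156}{3} \approx -385.33$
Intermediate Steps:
$l{\left(u,n \right)} = \frac{n + u}{-1 + n}$
$\left(6 \left(-6 + b\right) - l{\left(7,-11 \right)}\right) d{\left(-13 \right)} = \left(6 \left(-6 - 10\right) - \frac{-11 + 7}{-1 - 11}\right) 4 = \left(6 \left(-16\right) - \frac{1}{-12} \left(-4\right)\right) 4 = \left(-96 - \left(- \frac{1}{12}\right) \left(-4\right)\right) 4 = \left(-96 - \frac{1}{3}\right) 4 = \left(- \frac{289}{3}\right) 4 = - \frac{1156}{3}$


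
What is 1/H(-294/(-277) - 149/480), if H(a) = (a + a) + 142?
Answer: 66480/9540007 ≈ 0.0069686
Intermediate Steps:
H(a) = 142 + 2*a (H(a) = 2*a + 142 = 142 + 2*a)
1/H(-294/(-277) - 149/480) = 1/(142 + 2*(-294/(-277) - 149/480)) = 1/(142 + 2*(-294*(-1/277) - 149*1/480)) = 1/(142 + 2*(294/277 - 149/480)) = 1/(142 + 2*(99847/132960)) = 1/(142 + 99847/66480) = 1/(9540007/66480) = 66480/9540007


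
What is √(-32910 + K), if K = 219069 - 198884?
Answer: 5*I*√509 ≈ 112.81*I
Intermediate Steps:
K = 20185
√(-32910 + K) = √(-32910 + 20185) = √(-12725) = 5*I*√509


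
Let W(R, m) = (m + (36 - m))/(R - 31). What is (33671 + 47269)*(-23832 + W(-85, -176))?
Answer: -55940628780/29 ≈ -1.9290e+9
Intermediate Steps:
W(R, m) = 36/(-31 + R)
(33671 + 47269)*(-23832 + W(-85, -176)) = (33671 + 47269)*(-23832 + 36/(-31 - 85)) = 80940*(-23832 + 36/(-116)) = 80940*(-23832 + 36*(-1/116)) = 80940*(-23832 - 9/29) = 80940*(-691137/29) = -55940628780/29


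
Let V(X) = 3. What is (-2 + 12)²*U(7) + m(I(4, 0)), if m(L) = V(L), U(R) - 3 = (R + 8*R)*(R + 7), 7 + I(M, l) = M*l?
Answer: 88503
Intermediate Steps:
I(M, l) = -7 + M*l
U(R) = 3 + 9*R*(7 + R) (U(R) = 3 + (R + 8*R)*(R + 7) = 3 + (9*R)*(7 + R) = 3 + 9*R*(7 + R))
m(L) = 3
(-2 + 12)²*U(7) + m(I(4, 0)) = (-2 + 12)²*(3 + 9*7² + 63*7) + 3 = 10²*(3 + 9*49 + 441) + 3 = 100*(3 + 441 + 441) + 3 = 100*885 + 3 = 88500 + 3 = 88503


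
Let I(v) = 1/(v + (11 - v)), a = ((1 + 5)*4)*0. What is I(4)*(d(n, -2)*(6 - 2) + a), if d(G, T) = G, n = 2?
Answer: 8/11 ≈ 0.72727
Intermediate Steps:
a = 0 (a = (6*4)*0 = 24*0 = 0)
I(v) = 1/11
I(4)*(d(n, -2)*(6 - 2) + a) = (2*(6 - 2) + 0)/11 = (2*4 + 0)/11 = (8 + 0)/11 = (1/11)*8 = 8/11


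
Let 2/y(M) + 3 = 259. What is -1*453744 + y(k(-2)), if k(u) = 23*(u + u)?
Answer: -58079231/128 ≈ -4.5374e+5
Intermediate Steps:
k(u) = 46*u (k(u) = 23*(2*u) = 46*u)
y(M) = 1/128 (y(M) = 2/(-3 + 259) = 2/256 = 2*(1/256) = 1/128)
-1*453744 + y(k(-2)) = -1*453744 + 1/128 = -453744 + 1/128 = -58079231/128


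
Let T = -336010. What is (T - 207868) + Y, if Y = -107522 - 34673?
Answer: -686073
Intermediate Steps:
Y = -142195
(T - 207868) + Y = (-336010 - 207868) - 142195 = -543878 - 142195 = -686073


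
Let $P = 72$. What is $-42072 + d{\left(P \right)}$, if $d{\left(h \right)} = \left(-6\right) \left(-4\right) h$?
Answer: $-40344$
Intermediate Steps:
$d{\left(h \right)} = 24 h$
$-42072 + d{\left(P \right)} = -42072 + 24 \cdot 72 = -42072 + 1728 = -40344$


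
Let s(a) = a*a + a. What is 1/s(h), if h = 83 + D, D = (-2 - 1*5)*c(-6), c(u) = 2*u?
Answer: 1/28056 ≈ 3.5643e-5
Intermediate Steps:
D = 84 (D = (-2 - 1*5)*(2*(-6)) = (-2 - 5)*(-12) = -7*(-12) = 84)
h = 167 (h = 83 + 84 = 167)
s(a) = a + a**2 (s(a) = a**2 + a = a + a**2)
1/s(h) = 1/(167*(1 + 167)) = 1/(167*168) = 1/28056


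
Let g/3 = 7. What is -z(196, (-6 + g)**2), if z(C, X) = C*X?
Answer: -44100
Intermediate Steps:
g = 21 (g = 3*7 = 21)
-z(196, (-6 + g)**2) = -196*(-6 + 21)**2 = -196*15**2 = -196*225 = -1*44100 = -44100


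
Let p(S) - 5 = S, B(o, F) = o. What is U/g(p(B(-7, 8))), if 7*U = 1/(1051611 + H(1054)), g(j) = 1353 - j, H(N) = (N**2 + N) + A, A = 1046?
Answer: 1/20531487095 ≈ 4.8706e-11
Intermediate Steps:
p(S) = 5 + S
H(N) = 1046 + N + N**2 (H(N) = (N**2 + N) + 1046 = (N + N**2) + 1046 = 1046 + N + N**2)
U = 1/15152389 (U = 1/(7*(1051611 + (1046 + 1054 + 1054**2))) = 1/(7*(1051611 + (1046 + 1054 + 1110916))) = 1/(7*(1051611 + 1113016)) = (1/7)/2164627 = (1/7)*(1/2164627) = 1/15152389 ≈ 6.5996e-8)
U/g(p(B(-7, 8))) = 1/(15152389*(1353 - (5 - 7))) = 1/(15152389*(1353 - 1*(-2))) = 1/(15152389*(1353 + 2)) = (1/15152389)/1355 = (1/15152389)*(1/1355) = 1/20531487095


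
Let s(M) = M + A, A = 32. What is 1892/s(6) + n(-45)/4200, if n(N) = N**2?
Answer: 53489/1064 ≈ 50.272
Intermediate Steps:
s(M) = 32 + M (s(M) = M + 32 = 32 + M)
1892/s(6) + n(-45)/4200 = 1892/(32 + 6) + (-45)**2/4200 = 1892/38 + 2025*(1/4200) = 1892*(1/38) + 27/56 = 946/19 + 27/56 = 53489/1064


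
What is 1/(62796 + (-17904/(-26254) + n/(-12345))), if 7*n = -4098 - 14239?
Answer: 1134369705/71234894292059 ≈ 1.5924e-5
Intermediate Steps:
n = -18337/7 (n = (-4098 - 14239)/7 = (1/7)*(-18337) = -18337/7 ≈ -2619.6)
1/(62796 + (-17904/(-26254) + n/(-12345))) = 1/(62796 + (-17904/(-26254) - 18337/7/(-12345))) = 1/(62796 + (-17904*(-1/26254) - 18337/7*(-1/12345))) = 1/(62796 + (8952/13127 + 18337/86415)) = 1/(62796 + 1014296879/1134369705) = 1/(71234894292059/1134369705) = 1134369705/71234894292059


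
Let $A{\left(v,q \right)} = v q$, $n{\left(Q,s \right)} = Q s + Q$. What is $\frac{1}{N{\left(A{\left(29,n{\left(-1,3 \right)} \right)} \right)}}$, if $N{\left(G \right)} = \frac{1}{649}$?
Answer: $649$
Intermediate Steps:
$n{\left(Q,s \right)} = Q + Q s$
$A{\left(v,q \right)} = q v$
$N{\left(G \right)} = \frac{1}{649}$
$\frac{1}{N{\left(A{\left(29,n{\left(-1,3 \right)} \right)} \right)}} = \frac{1}{\frac{1}{649}} = 649$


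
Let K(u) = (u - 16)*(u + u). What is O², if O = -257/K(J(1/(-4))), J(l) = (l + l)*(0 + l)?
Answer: 67634176/16129 ≈ 4193.3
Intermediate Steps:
J(l) = 2*l² (J(l) = (2*l)*l = 2*l²)
K(u) = 2*u*(-16 + u) (K(u) = (-16 + u)*(2*u) = 2*u*(-16 + u))
O = 8224/127 (O = -257*4/(-16 + 2*(1/(-4))²) = -257*4/(-16 + 2*(-¼)²) = -257*4/(-16 + 2*(1/16)) = -257*4/(-16 + ⅛) = -257/(2*(⅛)*(-127/8)) = -257/(-127/32) = -257*(-32/127) = 8224/127 ≈ 64.756)
O² = (8224/127)² = 67634176/16129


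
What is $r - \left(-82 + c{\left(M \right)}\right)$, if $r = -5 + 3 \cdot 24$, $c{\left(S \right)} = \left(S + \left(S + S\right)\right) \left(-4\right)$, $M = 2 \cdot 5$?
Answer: $269$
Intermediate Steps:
$M = 10$
$c{\left(S \right)} = - 12 S$ ($c{\left(S \right)} = \left(S + 2 S\right) \left(-4\right) = 3 S \left(-4\right) = - 12 S$)
$r = 67$ ($r = -5 + 72 = 67$)
$r - \left(-82 + c{\left(M \right)}\right) = 67 - \left(-82 - 120\right) = 67 + \left(82 - -120\right) = 67 + \left(82 + 120\right) = 67 + 202 = 269$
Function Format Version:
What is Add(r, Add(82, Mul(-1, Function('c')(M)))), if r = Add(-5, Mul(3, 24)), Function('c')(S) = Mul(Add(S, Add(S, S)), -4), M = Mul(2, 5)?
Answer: 269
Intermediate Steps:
M = 10
Function('c')(S) = Mul(-12, S) (Function('c')(S) = Mul(Add(S, Mul(2, S)), -4) = Mul(Mul(3, S), -4) = Mul(-12, S))
r = 67 (r = Add(-5, 72) = 67)
Add(r, Add(82, Mul(-1, Function('c')(M)))) = Add(67, Add(82, Mul(-1, Mul(-12, 10)))) = Add(67, Add(82, Mul(-1, -120))) = Add(67, Add(82, 120)) = Add(67, 202) = 269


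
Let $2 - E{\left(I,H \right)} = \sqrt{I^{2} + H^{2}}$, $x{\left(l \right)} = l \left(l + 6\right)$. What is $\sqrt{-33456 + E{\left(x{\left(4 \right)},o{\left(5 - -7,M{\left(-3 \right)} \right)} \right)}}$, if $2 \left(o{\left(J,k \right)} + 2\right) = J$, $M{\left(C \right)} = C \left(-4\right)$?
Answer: $\sqrt{-33454 - 4 \sqrt{101}} \approx 183.01 i$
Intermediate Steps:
$M{\left(C \right)} = - 4 C$
$o{\left(J,k \right)} = -2 + \frac{J}{2}$
$x{\left(l \right)} = l \left(6 + l\right)$
$E{\left(I,H \right)} = 2 - \sqrt{H^{2} + I^{2}}$ ($E{\left(I,H \right)} = 2 - \sqrt{I^{2} + H^{2}} = 2 - \sqrt{H^{2} + I^{2}}$)
$\sqrt{-33456 + E{\left(x{\left(4 \right)},o{\left(5 - -7,M{\left(-3 \right)} \right)} \right)}} = \sqrt{-33456 + \left(2 - \sqrt{\left(-2 + \frac{5 - -7}{2}\right)^{2} + \left(4 \left(6 + 4\right)\right)^{2}}\right)} = \sqrt{-33456 + \left(2 - \sqrt{\left(-2 + \frac{5 + 7}{2}\right)^{2} + \left(4 \cdot 10\right)^{2}}\right)} = \sqrt{-33456 + \left(2 - \sqrt{\left(-2 + \frac{1}{2} \cdot 12\right)^{2} + 40^{2}}\right)} = \sqrt{-33456 + \left(2 - \sqrt{\left(-2 + 6\right)^{2} + 1600}\right)} = \sqrt{-33456 + \left(2 - \sqrt{4^{2} + 1600}\right)} = \sqrt{-33456 + \left(2 - \sqrt{16 + 1600}\right)} = \sqrt{-33456 + \left(2 - \sqrt{1616}\right)} = \sqrt{-33456 + \left(2 - 4 \sqrt{101}\right)} = \sqrt{-33454 - 4 \sqrt{101}}$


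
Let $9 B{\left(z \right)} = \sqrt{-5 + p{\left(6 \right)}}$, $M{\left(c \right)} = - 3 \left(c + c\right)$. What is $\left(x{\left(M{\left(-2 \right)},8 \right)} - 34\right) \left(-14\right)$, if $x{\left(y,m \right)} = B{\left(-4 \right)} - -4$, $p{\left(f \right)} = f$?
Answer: $\frac{3766}{9} \approx 418.44$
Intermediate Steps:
$M{\left(c \right)} = - 6 c$ ($M{\left(c \right)} = - 3 \cdot 2 c = - 6 c$)
$B{\left(z \right)} = \frac{1}{9}$ ($B{\left(z \right)} = \frac{\sqrt{-5 + 6}}{9} = \frac{\sqrt{1}}{9} = \frac{1}{9} \cdot 1 = \frac{1}{9}$)
$x{\left(y,m \right)} = \frac{37}{9}$ ($x{\left(y,m \right)} = \frac{1}{9} - -4 = \frac{1}{9} + 4 = \frac{37}{9}$)
$\left(x{\left(M{\left(-2 \right)},8 \right)} - 34\right) \left(-14\right) = \left(\frac{37}{9} - 34\right) \left(-14\right) = \left(- \frac{269}{9}\right) \left(-14\right) = \frac{3766}{9}$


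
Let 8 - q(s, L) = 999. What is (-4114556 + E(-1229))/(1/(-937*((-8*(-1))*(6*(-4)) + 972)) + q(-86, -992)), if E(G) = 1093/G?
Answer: 3695805844168620/890142898769 ≈ 4151.9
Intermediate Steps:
q(s, L) = -991 (q(s, L) = 8 - 1*999 = 8 - 999 = -991)
(-4114556 + E(-1229))/(1/(-937*((-8*(-1))*(6*(-4)) + 972)) + q(-86, -992)) = (-4114556 + 1093/(-1229))/(1/(-937*((-8*(-1))*(6*(-4)) + 972)) - 991) = (-4114556 + 1093*(-1/1229))/(1/(-937*(8*(-24) + 972)) - 991) = (-4114556 - 1093/1229)/(1/(-937*(-192 + 972)) - 991) = -5056790417/(1229*(1/(-937*780) - 991)) = -5056790417/(1229*(1/(-730860) - 991)) = -5056790417/(1229*(-1/730860 - 991)) = -5056790417/(1229*(-724282261/730860)) = -5056790417/1229*(-730860/724282261) = 3695805844168620/890142898769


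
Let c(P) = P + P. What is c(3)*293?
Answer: 1758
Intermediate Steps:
c(P) = 2*P
c(3)*293 = (2*3)*293 = 6*293 = 1758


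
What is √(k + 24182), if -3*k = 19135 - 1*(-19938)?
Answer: √100419/3 ≈ 105.63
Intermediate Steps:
k = -39073/3 (k = -(19135 - 1*(-19938))/3 = -(19135 + 19938)/3 = -⅓*39073 = -39073/3 ≈ -13024.)
√(k + 24182) = √(-39073/3 + 24182) = √(33473/3) = √100419/3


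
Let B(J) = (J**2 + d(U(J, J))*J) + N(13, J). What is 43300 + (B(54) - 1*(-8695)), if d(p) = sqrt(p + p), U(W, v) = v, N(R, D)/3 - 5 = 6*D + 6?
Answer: 55916 + 324*sqrt(3) ≈ 56477.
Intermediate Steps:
N(R, D) = 33 + 18*D (N(R, D) = 15 + 3*(6*D + 6) = 15 + 3*(6 + 6*D) = 15 + (18 + 18*D) = 33 + 18*D)
d(p) = sqrt(2)*sqrt(p) (d(p) = sqrt(2*p) = sqrt(2)*sqrt(p))
B(J) = 33 + J**2 + 18*J + sqrt(2)*J**(3/2) (B(J) = (J**2 + (sqrt(2)*sqrt(J))*J) + (33 + 18*J) = (J**2 + sqrt(2)*J**(3/2)) + (33 + 18*J) = 33 + J**2 + 18*J + sqrt(2)*J**(3/2))
43300 + (B(54) - 1*(-8695)) = 43300 + ((33 + 54**2 + 18*54 + sqrt(2)*54**(3/2)) - 1*(-8695)) = 43300 + ((33 + 2916 + 972 + sqrt(2)*(162*sqrt(6))) + 8695) = 43300 + ((33 + 2916 + 972 + 324*sqrt(3)) + 8695) = 43300 + ((3921 + 324*sqrt(3)) + 8695) = 43300 + (12616 + 324*sqrt(3)) = 55916 + 324*sqrt(3)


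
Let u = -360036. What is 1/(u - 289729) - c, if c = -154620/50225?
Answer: 4018664563/1305377885 ≈ 3.0785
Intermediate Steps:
c = -30924/10045 (c = -154620*1/50225 = -30924/10045 ≈ -3.0785)
1/(u - 289729) - c = 1/(-360036 - 289729) - 1*(-30924/10045) = 1/(-649765) + 30924/10045 = -1/649765 + 30924/10045 = 4018664563/1305377885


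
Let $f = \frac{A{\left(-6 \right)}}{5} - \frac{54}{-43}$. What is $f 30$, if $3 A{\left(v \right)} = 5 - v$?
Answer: $\frac{2566}{43} \approx 59.674$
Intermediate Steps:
$A{\left(v \right)} = \frac{5}{3} - \frac{v}{3}$ ($A{\left(v \right)} = \frac{5 - v}{3} = \frac{5}{3} - \frac{v}{3}$)
$f = \frac{1283}{645}$ ($f = \frac{\frac{5}{3} - -2}{5} - \frac{54}{-43} = \left(\frac{5}{3} + 2\right) \frac{1}{5} - - \frac{54}{43} = \frac{11}{3} \cdot \frac{1}{5} + \frac{54}{43} = \frac{11}{15} + \frac{54}{43} = \frac{1283}{645} \approx 1.9891$)
$f 30 = \frac{1283}{645} \cdot 30 = \frac{2566}{43}$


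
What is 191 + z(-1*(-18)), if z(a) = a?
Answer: 209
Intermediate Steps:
191 + z(-1*(-18)) = 191 - 1*(-18) = 191 + 18 = 209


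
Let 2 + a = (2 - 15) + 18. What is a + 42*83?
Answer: 3489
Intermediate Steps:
a = 3 (a = -2 + ((2 - 15) + 18) = -2 + (-13 + 18) = -2 + 5 = 3)
a + 42*83 = 3 + 42*83 = 3 + 3486 = 3489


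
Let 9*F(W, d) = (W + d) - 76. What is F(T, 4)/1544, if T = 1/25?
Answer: -1799/347400 ≈ -0.0051785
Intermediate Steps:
T = 1/25 (T = 1*(1/25) = 1/25 ≈ 0.040000)
F(W, d) = -76/9 + W/9 + d/9 (F(W, d) = ((W + d) - 76)/9 = (-76 + W + d)/9 = -76/9 + W/9 + d/9)
F(T, 4)/1544 = (-76/9 + (1/9)*(1/25) + (1/9)*4)/1544 = (-76/9 + 1/225 + 4/9)*(1/1544) = -1799/225*1/1544 = -1799/347400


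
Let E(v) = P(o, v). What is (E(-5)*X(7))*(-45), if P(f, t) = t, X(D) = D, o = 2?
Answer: 1575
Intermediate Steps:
E(v) = v
(E(-5)*X(7))*(-45) = -5*7*(-45) = -35*(-45) = 1575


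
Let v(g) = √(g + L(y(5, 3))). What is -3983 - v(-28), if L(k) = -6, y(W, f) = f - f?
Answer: -3983 - I*√34 ≈ -3983.0 - 5.831*I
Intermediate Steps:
y(W, f) = 0
v(g) = √(-6 + g) (v(g) = √(g - 6) = √(-6 + g))
-3983 - v(-28) = -3983 - √(-6 - 28) = -3983 - √(-34) = -3983 - I*√34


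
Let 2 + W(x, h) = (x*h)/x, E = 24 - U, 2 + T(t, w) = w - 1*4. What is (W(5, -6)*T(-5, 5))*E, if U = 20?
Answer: 32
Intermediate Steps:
T(t, w) = -6 + w (T(t, w) = -2 + (w - 1*4) = -2 + (w - 4) = -2 + (-4 + w) = -6 + w)
E = 4 (E = 24 - 1*20 = 24 - 20 = 4)
W(x, h) = -2 + h (W(x, h) = -2 + (x*h)/x = -2 + (h*x)/x = -2 + h)
(W(5, -6)*T(-5, 5))*E = ((-2 - 6)*(-6 + 5))*4 = -8*(-1)*4 = 8*4 = 32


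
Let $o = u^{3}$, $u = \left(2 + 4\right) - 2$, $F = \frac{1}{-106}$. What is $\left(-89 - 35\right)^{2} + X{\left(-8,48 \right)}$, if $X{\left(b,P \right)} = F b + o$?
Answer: $\frac{818324}{53} \approx 15440.0$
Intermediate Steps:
$F = - \frac{1}{106} \approx -0.009434$
$u = 4$ ($u = 6 - 2 = 4$)
$o = 64$ ($o = 4^{3} = 64$)
$X{\left(b,P \right)} = 64 - \frac{b}{106}$ ($X{\left(b,P \right)} = - \frac{b}{106} + 64 = 64 - \frac{b}{106}$)
$\left(-89 - 35\right)^{2} + X{\left(-8,48 \right)} = \left(-89 - 35\right)^{2} + \left(64 - - \frac{4}{53}\right) = \left(-124\right)^{2} + \left(64 + \frac{4}{53}\right) = 15376 + \frac{3396}{53} = \frac{818324}{53}$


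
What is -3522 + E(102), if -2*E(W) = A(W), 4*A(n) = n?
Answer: -14139/4 ≈ -3534.8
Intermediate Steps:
A(n) = n/4
E(W) = -W/8
-3522 + E(102) = -3522 - ⅛*102 = -3522 - 51/4 = -14139/4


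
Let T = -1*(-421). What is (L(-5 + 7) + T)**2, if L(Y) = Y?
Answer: 178929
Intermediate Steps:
T = 421
(L(-5 + 7) + T)**2 = ((-5 + 7) + 421)**2 = (2 + 421)**2 = 423**2 = 178929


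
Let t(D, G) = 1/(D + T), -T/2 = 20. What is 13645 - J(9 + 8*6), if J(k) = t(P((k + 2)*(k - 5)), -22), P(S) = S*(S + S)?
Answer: 256869963159/18825208 ≈ 13645.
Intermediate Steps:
T = -40 (T = -2*20 = -40)
P(S) = 2*S² (P(S) = S*(2*S) = 2*S²)
t(D, G) = 1/(-40 + D) (t(D, G) = 1/(D - 40) = 1/(-40 + D))
J(k) = 1/(-40 + 2*(-5 + k)²*(2 + k)²) (J(k) = 1/(-40 + 2*((k + 2)*(k - 5))²) = 1/(-40 + 2*((2 + k)*(-5 + k))²) = 1/(-40 + 2*((-5 + k)*(2 + k))²) = 1/(-40 + 2*((-5 + k)²*(2 + k)²)) = 1/(-40 + 2*(-5 + k)²*(2 + k)²))
13645 - J(9 + 8*6) = 13645 - 1/(2*(-20 + (10 - (9 + 8*6)² + 3*(9 + 8*6))²)) = 13645 - 1/(2*(-20 + (10 - (9 + 48)² + 3*(9 + 48))²)) = 13645 - 1/(2*(-20 + (10 - 1*57² + 3*57)²)) = 13645 - 1/(2*(-20 + (10 - 1*3249 + 171)²)) = 13645 - 1/(2*(-20 + (10 - 3249 + 171)²)) = 13645 - 1/(2*(-20 + (-3068)²)) = 13645 - 1/(2*(-20 + 9412624)) = 13645 - 1/(2*9412604) = 13645 - 1*1/18825208 = 13645 - 1/18825208 = 256869963159/18825208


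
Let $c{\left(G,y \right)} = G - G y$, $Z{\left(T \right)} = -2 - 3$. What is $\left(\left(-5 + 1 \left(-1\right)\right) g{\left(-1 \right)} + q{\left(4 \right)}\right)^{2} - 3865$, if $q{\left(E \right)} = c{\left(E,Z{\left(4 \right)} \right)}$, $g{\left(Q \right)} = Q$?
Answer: $-2965$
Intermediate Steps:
$Z{\left(T \right)} = -5$ ($Z{\left(T \right)} = -2 - 3 = -5$)
$c{\left(G,y \right)} = G - G y$
$q{\left(E \right)} = 6 E$ ($q{\left(E \right)} = E \left(1 - -5\right) = E \left(1 + 5\right) = E 6 = 6 E$)
$\left(\left(-5 + 1 \left(-1\right)\right) g{\left(-1 \right)} + q{\left(4 \right)}\right)^{2} - 3865 = \left(\left(-5 + 1 \left(-1\right)\right) \left(-1\right) + 6 \cdot 4\right)^{2} - 3865 = \left(\left(-5 - 1\right) \left(-1\right) + 24\right)^{2} - 3865 = \left(\left(-6\right) \left(-1\right) + 24\right)^{2} - 3865 = \left(6 + 24\right)^{2} - 3865 = 30^{2} - 3865 = 900 - 3865 = -2965$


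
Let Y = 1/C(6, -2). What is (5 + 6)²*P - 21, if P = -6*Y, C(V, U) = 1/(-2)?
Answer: 1431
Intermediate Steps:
C(V, U) = -½
Y = -2 (Y = 1/(-½) = -2)
P = 12 (P = -6*(-2) = 12)
(5 + 6)²*P - 21 = (5 + 6)²*12 - 21 = 11²*12 - 21 = 121*12 - 21 = 1452 - 21 = 1431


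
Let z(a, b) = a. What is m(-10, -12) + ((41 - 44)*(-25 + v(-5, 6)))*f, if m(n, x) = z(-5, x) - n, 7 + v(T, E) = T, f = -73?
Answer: -8098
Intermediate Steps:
v(T, E) = -7 + T
m(n, x) = -5 - n
m(-10, -12) + ((41 - 44)*(-25 + v(-5, 6)))*f = (-5 - 1*(-10)) + ((41 - 44)*(-25 + (-7 - 5)))*(-73) = (-5 + 10) - 3*(-25 - 12)*(-73) = 5 - 3*(-37)*(-73) = 5 + 111*(-73) = 5 - 8103 = -8098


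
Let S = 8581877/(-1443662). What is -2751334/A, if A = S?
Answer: 3971996345108/8581877 ≈ 4.6284e+5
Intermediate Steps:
S = -8581877/1443662 (S = 8581877*(-1/1443662) = -8581877/1443662 ≈ -5.9445)
A = -8581877/1443662 ≈ -5.9445
-2751334/A = -2751334/(-8581877/1443662) = -2751334*(-1443662/8581877) = 3971996345108/8581877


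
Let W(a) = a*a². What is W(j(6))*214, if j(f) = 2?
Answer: 1712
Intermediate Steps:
W(a) = a³
W(j(6))*214 = 2³*214 = 8*214 = 1712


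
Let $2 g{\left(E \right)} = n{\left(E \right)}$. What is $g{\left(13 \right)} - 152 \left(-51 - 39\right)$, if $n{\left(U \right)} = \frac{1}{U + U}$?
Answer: $\frac{711361}{52} \approx 13680.0$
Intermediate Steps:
$n{\left(U \right)} = \frac{1}{2 U}$
$g{\left(E \right)} = \frac{1}{4 E}$ ($g{\left(E \right)} = \frac{\frac{1}{2} \frac{1}{E}}{2} = \frac{1}{4 E}$)
$g{\left(13 \right)} - 152 \left(-51 - 39\right) = \frac{1}{4 \cdot 13} - 152 \left(-51 - 39\right) = \frac{1}{4} \cdot \frac{1}{13} - 152 \left(-51 - 39\right) = \frac{1}{52} - -13680 = \frac{1}{52} + 13680 = \frac{711361}{52}$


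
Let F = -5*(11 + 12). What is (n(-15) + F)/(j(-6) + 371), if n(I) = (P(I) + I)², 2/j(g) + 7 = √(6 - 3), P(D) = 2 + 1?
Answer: 82418/1053517 + 29*√3/3160551 ≈ 0.078247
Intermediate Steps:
P(D) = 3
j(g) = 2/(-7 + √3) (j(g) = 2/(-7 + √(6 - 3)) = 2/(-7 + √3))
F = -115 (F = -5*23 = -115)
n(I) = (3 + I)²
(n(-15) + F)/(j(-6) + 371) = ((3 - 15)² - 115)/((-7/23 - √3/23) + 371) = ((-12)² - 115)/(8526/23 - √3/23) = (144 - 115)/(8526/23 - √3/23) = 29/(8526/23 - √3/23)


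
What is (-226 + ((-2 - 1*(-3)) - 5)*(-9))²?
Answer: 36100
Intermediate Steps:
(-226 + ((-2 - 1*(-3)) - 5)*(-9))² = (-226 + ((-2 + 3) - 5)*(-9))² = (-226 + (1 - 5)*(-9))² = (-226 - 4*(-9))² = (-226 + 36)² = (-190)² = 36100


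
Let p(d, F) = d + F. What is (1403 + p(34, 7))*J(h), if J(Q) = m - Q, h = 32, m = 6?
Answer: -37544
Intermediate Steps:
p(d, F) = F + d
J(Q) = 6 - Q
(1403 + p(34, 7))*J(h) = (1403 + (7 + 34))*(6 - 1*32) = (1403 + 41)*(6 - 32) = 1444*(-26) = -37544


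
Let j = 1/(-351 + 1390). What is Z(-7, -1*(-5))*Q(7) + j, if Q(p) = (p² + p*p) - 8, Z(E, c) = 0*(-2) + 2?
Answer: 187021/1039 ≈ 180.00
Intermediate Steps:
j = 1/1039 ≈ 0.00096246
Z(E, c) = 2 (Z(E, c) = 0 + 2 = 2)
Q(p) = -8 + 2*p² (Q(p) = (p² + p²) - 8 = 2*p² - 8 = -8 + 2*p²)
Z(-7, -1*(-5))*Q(7) + j = 2*(-8 + 2*7²) + 1/1039 = 2*(-8 + 2*49) + 1/1039 = 2*(-8 + 98) + 1/1039 = 2*90 + 1/1039 = 180 + 1/1039 = 187021/1039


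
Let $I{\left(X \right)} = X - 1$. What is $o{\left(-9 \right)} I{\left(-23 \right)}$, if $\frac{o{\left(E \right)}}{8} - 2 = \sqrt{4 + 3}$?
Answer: $-384 - 192 \sqrt{7} \approx -891.98$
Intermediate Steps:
$I{\left(X \right)} = -1 + X$ ($I{\left(X \right)} = X - 1 = -1 + X$)
$o{\left(E \right)} = 16 + 8 \sqrt{7}$ ($o{\left(E \right)} = 16 + 8 \sqrt{4 + 3} = 16 + 8 \sqrt{7}$)
$o{\left(-9 \right)} I{\left(-23 \right)} = \left(16 + 8 \sqrt{7}\right) \left(-1 - 23\right) = \left(16 + 8 \sqrt{7}\right) \left(-24\right) = -384 - 192 \sqrt{7}$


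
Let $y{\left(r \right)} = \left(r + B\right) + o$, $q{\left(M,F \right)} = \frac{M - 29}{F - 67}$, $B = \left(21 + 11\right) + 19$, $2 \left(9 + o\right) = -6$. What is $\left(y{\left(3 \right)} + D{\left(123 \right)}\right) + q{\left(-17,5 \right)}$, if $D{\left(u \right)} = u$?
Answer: $\frac{5138}{31} \approx 165.74$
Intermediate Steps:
$o = -12$ ($o = -9 + \frac{1}{2} \left(-6\right) = -9 - 3 = -12$)
$B = 51$ ($B = 32 + 19 = 51$)
$q{\left(M,F \right)} = \frac{-29 + M}{-67 + F}$
$y{\left(r \right)} = 39 + r$ ($y{\left(r \right)} = \left(r + 51\right) - 12 = \left(51 + r\right) - 12 = 39 + r$)
$\left(y{\left(3 \right)} + D{\left(123 \right)}\right) + q{\left(-17,5 \right)} = \left(\left(39 + 3\right) + 123\right) + \frac{-29 - 17}{-67 + 5} = \left(42 + 123\right) + \frac{1}{-62} \left(-46\right) = 165 - - \frac{23}{31} = 165 + \frac{23}{31} = \frac{5138}{31}$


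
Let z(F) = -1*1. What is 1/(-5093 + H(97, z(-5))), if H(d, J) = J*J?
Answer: -1/5092 ≈ -0.00019639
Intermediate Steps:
z(F) = -1
H(d, J) = J²
1/(-5093 + H(97, z(-5))) = 1/(-5093 + (-1)²) = 1/(-5093 + 1) = 1/(-5092) = -1/5092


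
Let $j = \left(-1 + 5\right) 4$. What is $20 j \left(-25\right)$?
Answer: $-8000$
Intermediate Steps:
$j = 16$ ($j = 4 \cdot 4 = 16$)
$20 j \left(-25\right) = 20 \cdot 16 \left(-25\right) = 320 \left(-25\right) = -8000$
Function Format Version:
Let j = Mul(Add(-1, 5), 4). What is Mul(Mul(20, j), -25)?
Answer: -8000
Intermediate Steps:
j = 16 (j = Mul(4, 4) = 16)
Mul(Mul(20, j), -25) = Mul(Mul(20, 16), -25) = Mul(320, -25) = -8000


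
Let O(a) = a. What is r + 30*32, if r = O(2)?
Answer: 962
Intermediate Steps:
r = 2
r + 30*32 = 2 + 30*32 = 2 + 960 = 962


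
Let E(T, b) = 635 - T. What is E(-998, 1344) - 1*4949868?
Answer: -4948235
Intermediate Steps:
E(-998, 1344) - 1*4949868 = (635 - 1*(-998)) - 1*4949868 = (635 + 998) - 4949868 = 1633 - 4949868 = -4948235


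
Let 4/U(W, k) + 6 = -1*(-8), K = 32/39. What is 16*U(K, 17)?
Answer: 32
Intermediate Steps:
K = 32/39 (K = 32*(1/39) = 32/39 ≈ 0.82051)
U(W, k) = 2 (U(W, k) = 4/(-6 - 1*(-8)) = 4/(-6 + 8) = 4/2 = 4*(½) = 2)
16*U(K, 17) = 16*2 = 32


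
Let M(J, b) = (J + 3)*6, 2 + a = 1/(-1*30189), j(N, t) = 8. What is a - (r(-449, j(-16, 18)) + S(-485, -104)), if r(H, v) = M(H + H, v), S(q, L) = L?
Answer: 165194207/30189 ≈ 5472.0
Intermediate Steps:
a = -60379/30189 (a = -2 + 1/(-1*30189) = -2 + 1/(-30189) = -2 - 1/30189 = -60379/30189 ≈ -2.0000)
M(J, b) = 18 + 6*J (M(J, b) = (3 + J)*6 = 18 + 6*J)
r(H, v) = 18 + 12*H (r(H, v) = 18 + 6*(H + H) = 18 + 6*(2*H) = 18 + 12*H)
a - (r(-449, j(-16, 18)) + S(-485, -104)) = -60379/30189 - ((18 + 12*(-449)) - 104) = -60379/30189 - ((18 - 5388) - 104) = -60379/30189 - (-5370 - 104) = -60379/30189 - 1*(-5474) = -60379/30189 + 5474 = 165194207/30189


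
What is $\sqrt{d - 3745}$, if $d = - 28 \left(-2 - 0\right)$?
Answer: $i \sqrt{3689} \approx 60.737 i$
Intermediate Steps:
$d = 56$ ($d = - 28 \left(-2 + 0\right) = \left(-28\right) \left(-2\right) = 56$)
$\sqrt{d - 3745} = \sqrt{56 - 3745} = \sqrt{-3689} = i \sqrt{3689}$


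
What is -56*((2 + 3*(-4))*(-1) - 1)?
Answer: -504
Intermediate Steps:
-56*((2 + 3*(-4))*(-1) - 1) = -56*((2 - 12)*(-1) - 1) = -56*(-10*(-1) - 1) = -56*(10 - 1) = -56*9 = -504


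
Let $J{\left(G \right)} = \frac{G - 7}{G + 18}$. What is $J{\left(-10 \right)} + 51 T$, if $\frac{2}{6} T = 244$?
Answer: $\frac{298639}{8} \approx 37330.0$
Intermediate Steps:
$J{\left(G \right)} = \frac{-7 + G}{18 + G}$
$T = 732$ ($T = 3 \cdot 244 = 732$)
$J{\left(-10 \right)} + 51 T = \frac{-7 - 10}{18 - 10} + 51 \cdot 732 = \frac{1}{8} \left(-17\right) + 37332 = - \frac{17}{8} + 37332 = \frac{298639}{8}$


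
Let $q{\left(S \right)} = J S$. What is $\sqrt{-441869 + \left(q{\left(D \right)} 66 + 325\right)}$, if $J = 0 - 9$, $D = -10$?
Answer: $2 i \sqrt{108901} \approx 660.0 i$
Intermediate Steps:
$J = -9$
$q{\left(S \right)} = - 9 S$
$\sqrt{-441869 + \left(q{\left(D \right)} 66 + 325\right)} = \sqrt{-441869 + \left(\left(-9\right) \left(-10\right) 66 + 325\right)} = \sqrt{-441869 + \left(90 \cdot 66 + 325\right)} = \sqrt{-441869 + \left(5940 + 325\right)} = \sqrt{-441869 + 6265} = \sqrt{-435604} = 2 i \sqrt{108901}$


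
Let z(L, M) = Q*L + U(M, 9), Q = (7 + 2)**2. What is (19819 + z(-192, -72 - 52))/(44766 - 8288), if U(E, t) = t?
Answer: 2138/18239 ≈ 0.11722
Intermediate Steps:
Q = 81 (Q = 9**2 = 81)
z(L, M) = 9 + 81*L (z(L, M) = 81*L + 9 = 9 + 81*L)
(19819 + z(-192, -72 - 52))/(44766 - 8288) = (19819 + (9 + 81*(-192)))/(44766 - 8288) = (19819 + (9 - 15552))/36478 = (19819 - 15543)*(1/36478) = 4276*(1/36478) = 2138/18239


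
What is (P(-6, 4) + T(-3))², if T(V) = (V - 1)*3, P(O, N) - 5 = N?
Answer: 9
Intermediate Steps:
P(O, N) = 5 + N
T(V) = -3 + 3*V (T(V) = (-1 + V)*3 = -3 + 3*V)
(P(-6, 4) + T(-3))² = ((5 + 4) + (-3 + 3*(-3)))² = (9 + (-3 - 9))² = (9 - 12)² = (-3)² = 9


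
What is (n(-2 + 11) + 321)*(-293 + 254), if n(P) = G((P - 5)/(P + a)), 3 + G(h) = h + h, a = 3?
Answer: -12428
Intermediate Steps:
G(h) = -3 + 2*h (G(h) = -3 + (h + h) = -3 + 2*h)
n(P) = -3 + 2*(-5 + P)/(3 + P) (n(P) = -3 + 2*((P - 5)/(P + 3)) = -3 + 2*((-5 + P)/(3 + P)) = -3 + 2*(-5 + P)/(3 + P))
(n(-2 + 11) + 321)*(-293 + 254) = ((-19 - (-2 + 11))/(3 + (-2 + 11)) + 321)*(-293 + 254) = ((-19 - 1*9)/(3 + 9) + 321)*(-39) = ((-19 - 9)/12 + 321)*(-39) = ((1/12)*(-28) + 321)*(-39) = (-7/3 + 321)*(-39) = (956/3)*(-39) = -12428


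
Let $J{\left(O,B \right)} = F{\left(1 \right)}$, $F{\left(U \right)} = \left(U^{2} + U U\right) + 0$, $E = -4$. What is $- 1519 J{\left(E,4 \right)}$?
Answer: $-3038$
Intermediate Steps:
$F{\left(U \right)} = 2 U^{2}$ ($F{\left(U \right)} = \left(U^{2} + U^{2}\right) + 0 = 2 U^{2} + 0 = 2 U^{2}$)
$J{\left(O,B \right)} = 2$ ($J{\left(O,B \right)} = 2 \cdot 1^{2} = 2 \cdot 1 = 2$)
$- 1519 J{\left(E,4 \right)} = \left(-1519\right) 2 = -3038$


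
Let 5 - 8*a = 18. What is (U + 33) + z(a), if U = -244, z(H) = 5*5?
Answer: -186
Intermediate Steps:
a = -13/8 (a = 5/8 - ⅛*18 = 5/8 - 9/4 = -13/8 ≈ -1.6250)
z(H) = 25
(U + 33) + z(a) = (-244 + 33) + 25 = -211 + 25 = -186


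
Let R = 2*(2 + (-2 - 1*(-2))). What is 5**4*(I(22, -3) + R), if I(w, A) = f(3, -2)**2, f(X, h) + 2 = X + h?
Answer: 3125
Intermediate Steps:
f(X, h) = -2 + X + h (f(X, h) = -2 + (X + h) = -2 + X + h)
I(w, A) = 1 (I(w, A) = (-2 + 3 - 2)**2 = (-1)**2 = 1)
R = 4 (R = 2*(2 + (-2 + 2)) = 2*(2 + 0) = 2*2 = 4)
5**4*(I(22, -3) + R) = 5**4*(1 + 4) = 625*5 = 3125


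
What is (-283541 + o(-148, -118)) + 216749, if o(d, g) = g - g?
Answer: -66792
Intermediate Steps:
o(d, g) = 0
(-283541 + o(-148, -118)) + 216749 = (-283541 + 0) + 216749 = -283541 + 216749 = -66792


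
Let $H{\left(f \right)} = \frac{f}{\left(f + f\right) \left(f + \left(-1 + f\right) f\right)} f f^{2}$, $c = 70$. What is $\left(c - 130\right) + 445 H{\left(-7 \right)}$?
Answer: $- \frac{3235}{2} \approx -1617.5$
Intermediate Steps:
$H{\left(f \right)} = \frac{f^{3}}{2 \left(f + f \left(-1 + f\right)\right)}$ ($H{\left(f \right)} = \frac{f}{2 f \left(f + f \left(-1 + f\right)\right)} f f^{2} = f \frac{1}{2 f \left(f + f \left(-1 + f\right)\right)} f f^{2} = \frac{1}{2 \left(f + f \left(-1 + f\right)\right)} f f^{2} = \frac{f}{2 \left(f + f \left(-1 + f\right)\right)} f^{2} = \frac{f^{3}}{2 \left(f + f \left(-1 + f\right)\right)}$)
$\left(c - 130\right) + 445 H{\left(-7 \right)} = \left(70 - 130\right) + 445 \cdot \frac{1}{2} \left(-7\right) = \left(70 - 130\right) + 445 \left(- \frac{7}{2}\right) = -60 - \frac{3115}{2} = - \frac{3235}{2}$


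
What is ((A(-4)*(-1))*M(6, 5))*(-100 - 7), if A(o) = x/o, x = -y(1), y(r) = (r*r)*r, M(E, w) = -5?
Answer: -535/4 ≈ -133.75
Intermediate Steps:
y(r) = r**3 (y(r) = r**2*r = r**3)
x = -1 (x = -1*1**3 = -1*1 = -1)
A(o) = -1/o
((A(-4)*(-1))*M(6, 5))*(-100 - 7) = ((-1/(-4)*(-1))*(-5))*(-100 - 7) = ((-1*(-1/4)*(-1))*(-5))*(-107) = (((1/4)*(-1))*(-5))*(-107) = -1/4*(-5)*(-107) = (5/4)*(-107) = -535/4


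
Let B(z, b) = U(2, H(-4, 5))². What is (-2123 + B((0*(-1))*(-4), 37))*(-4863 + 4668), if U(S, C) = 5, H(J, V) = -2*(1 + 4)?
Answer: 409110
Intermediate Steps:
H(J, V) = -10 (H(J, V) = -2*5 = -10)
B(z, b) = 25 (B(z, b) = 5² = 25)
(-2123 + B((0*(-1))*(-4), 37))*(-4863 + 4668) = (-2123 + 25)*(-4863 + 4668) = -2098*(-195) = 409110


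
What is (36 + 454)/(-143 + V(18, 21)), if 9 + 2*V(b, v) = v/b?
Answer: -5880/1763 ≈ -3.3352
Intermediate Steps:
V(b, v) = -9/2 + v/(2*b) (V(b, v) = -9/2 + (v/b)/2 = -9/2 + v/(2*b))
(36 + 454)/(-143 + V(18, 21)) = (36 + 454)/(-143 + (½)*(21 - 9*18)/18) = 490/(-143 + (½)*(1/18)*(21 - 162)) = 490/(-143 + (½)*(1/18)*(-141)) = 490/(-143 - 47/12) = 490/(-1763/12) = 490*(-12/1763) = -5880/1763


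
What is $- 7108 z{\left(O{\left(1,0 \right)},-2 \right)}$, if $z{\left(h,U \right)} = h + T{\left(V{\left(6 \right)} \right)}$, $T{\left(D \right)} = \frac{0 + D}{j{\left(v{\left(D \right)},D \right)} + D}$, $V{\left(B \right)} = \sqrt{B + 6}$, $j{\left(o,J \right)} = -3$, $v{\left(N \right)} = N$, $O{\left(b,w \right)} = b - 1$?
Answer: $-28432 - 14216 \sqrt{3} \approx -53055.0$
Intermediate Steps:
$O{\left(b,w \right)} = -1 + b$ ($O{\left(b,w \right)} = b - 1 = -1 + b$)
$V{\left(B \right)} = \sqrt{6 + B}$
$T{\left(D \right)} = \frac{D}{-3 + D}$ ($T{\left(D \right)} = \frac{0 + D}{-3 + D} = \frac{D}{-3 + D}$)
$z{\left(h,U \right)} = h + \frac{2 \sqrt{3}}{-3 + 2 \sqrt{3}}$ ($z{\left(h,U \right)} = h + \frac{\sqrt{6 + 6}}{-3 + \sqrt{6 + 6}} = h + \frac{\sqrt{12}}{-3 + \sqrt{12}} = h + \frac{2 \sqrt{3}}{-3 + 2 \sqrt{3}}$)
$- 7108 z{\left(O{\left(1,0 \right)},-2 \right)} = - 7108 \left(4 + \left(-1 + 1\right) + 2 \sqrt{3}\right) = - 7108 \left(4 + 0 + 2 \sqrt{3}\right) = - 7108 \left(4 + 2 \sqrt{3}\right) = -28432 - 14216 \sqrt{3}$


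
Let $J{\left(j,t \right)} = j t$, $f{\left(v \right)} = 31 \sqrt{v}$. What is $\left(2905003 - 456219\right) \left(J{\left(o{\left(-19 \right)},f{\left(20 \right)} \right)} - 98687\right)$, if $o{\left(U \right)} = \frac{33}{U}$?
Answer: $-241663146608 - \frac{5010212064 \sqrt{5}}{19} \approx -2.4225 \cdot 10^{11}$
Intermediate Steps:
$\left(2905003 - 456219\right) \left(J{\left(o{\left(-19 \right)},f{\left(20 \right)} \right)} - 98687\right) = \left(2905003 - 456219\right) \left(\frac{33}{-19} \cdot 31 \sqrt{20} - 98687\right) = 2448784 \left(33 \left(- \frac{1}{19}\right) 31 \cdot 2 \sqrt{5} - 98687\right) = 2448784 \left(- \frac{33 \cdot 62 \sqrt{5}}{19} - 98687\right) = 2448784 \left(- \frac{2046 \sqrt{5}}{19} - 98687\right) = 2448784 \left(-98687 - \frac{2046 \sqrt{5}}{19}\right) = -241663146608 - \frac{5010212064 \sqrt{5}}{19}$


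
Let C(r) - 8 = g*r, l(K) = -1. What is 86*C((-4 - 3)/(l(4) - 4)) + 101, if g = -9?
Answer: -1473/5 ≈ -294.60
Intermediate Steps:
C(r) = 8 - 9*r
86*C((-4 - 3)/(l(4) - 4)) + 101 = 86*(8 - 9*(-4 - 3)/(-1 - 4)) + 101 = 86*(8 - (-63)/(-5)) + 101 = 86*(8 - (-63)*(-1)/5) + 101 = 86*(8 - 9*7/5) + 101 = 86*(8 - 63/5) + 101 = 86*(-23/5) + 101 = -1978/5 + 101 = -1473/5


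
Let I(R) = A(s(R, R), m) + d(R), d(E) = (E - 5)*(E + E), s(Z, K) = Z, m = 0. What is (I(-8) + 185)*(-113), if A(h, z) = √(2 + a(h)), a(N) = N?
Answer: -44409 - 113*I*√6 ≈ -44409.0 - 276.79*I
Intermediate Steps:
d(E) = 2*E*(-5 + E) (d(E) = (-5 + E)*(2*E) = 2*E*(-5 + E))
A(h, z) = √(2 + h)
I(R) = √(2 + R) + 2*R*(-5 + R)
(I(-8) + 185)*(-113) = ((√(2 - 8) + 2*(-8)*(-5 - 8)) + 185)*(-113) = ((√(-6) + 2*(-8)*(-13)) + 185)*(-113) = ((I*√6 + 208) + 185)*(-113) = ((208 + I*√6) + 185)*(-113) = (393 + I*√6)*(-113) = -44409 - 113*I*√6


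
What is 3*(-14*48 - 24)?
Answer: -2088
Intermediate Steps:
3*(-14*48 - 24) = 3*(-672 - 24) = 3*(-696) = -2088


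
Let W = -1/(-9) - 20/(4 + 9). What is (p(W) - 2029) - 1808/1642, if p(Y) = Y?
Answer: -195142528/96057 ≈ -2031.5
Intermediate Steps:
W = -167/117 (W = -1*(-1/9) - 20/13 = 1/9 - 20*1/13 = 1/9 - 20/13 = -167/117 ≈ -1.4274)
(p(W) - 2029) - 1808/1642 = (-167/117 - 2029) - 1808/1642 = -237560/117 - 1808*1/1642 = -237560/117 - 904/821 = -195142528/96057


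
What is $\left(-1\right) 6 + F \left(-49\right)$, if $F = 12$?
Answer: $-594$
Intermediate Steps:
$\left(-1\right) 6 + F \left(-49\right) = \left(-1\right) 6 + 12 \left(-49\right) = -6 - 588 = -594$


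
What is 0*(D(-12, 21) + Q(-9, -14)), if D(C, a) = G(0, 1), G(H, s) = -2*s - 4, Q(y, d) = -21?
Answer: 0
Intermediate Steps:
G(H, s) = -4 - 2*s
D(C, a) = -6 (D(C, a) = -4 - 2*1 = -4 - 2 = -6)
0*(D(-12, 21) + Q(-9, -14)) = 0*(-6 - 21) = 0*(-27) = 0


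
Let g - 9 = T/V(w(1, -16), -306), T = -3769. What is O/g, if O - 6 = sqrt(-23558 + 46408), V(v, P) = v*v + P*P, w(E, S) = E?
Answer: 280911/419482 + 468185*sqrt(914)/838964 ≈ 17.541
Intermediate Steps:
V(v, P) = P**2 + v**2 (V(v, P) = v**2 + P**2 = P**2 + v**2)
O = 6 + 5*sqrt(914) (O = 6 + sqrt(-23558 + 46408) = 6 + sqrt(22850) = 6 + 5*sqrt(914) ≈ 157.16)
g = 838964/93637 (g = 9 - 3769/((-306)**2 + 1**2) = 9 - 3769/(93636 + 1) = 9 - 3769/93637 = 838964/93637 ≈ 8.9597)
O/g = (6 + 5*sqrt(914))/(838964/93637) = (6 + 5*sqrt(914))*(93637/838964) = 280911/419482 + 468185*sqrt(914)/838964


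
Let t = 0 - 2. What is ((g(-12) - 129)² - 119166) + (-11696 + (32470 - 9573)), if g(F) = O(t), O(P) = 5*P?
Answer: -88644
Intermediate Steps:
t = -2
g(F) = -10 (g(F) = 5*(-2) = -10)
((g(-12) - 129)² - 119166) + (-11696 + (32470 - 9573)) = ((-10 - 129)² - 119166) + (-11696 + (32470 - 9573)) = ((-139)² - 119166) + (-11696 + 22897) = (19321 - 119166) + 11201 = -99845 + 11201 = -88644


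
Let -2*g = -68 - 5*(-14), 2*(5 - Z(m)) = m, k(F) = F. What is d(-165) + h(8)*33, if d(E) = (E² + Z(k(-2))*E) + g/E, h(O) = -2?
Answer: 4317886/165 ≈ 26169.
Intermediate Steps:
Z(m) = 5 - m/2
g = -1 (g = -(-68 - 5*(-14))/2 = -(-68 - 1*(-70))/2 = -(-68 + 70)/2 = -½*2 = -1)
d(E) = E² - 1/E + 6*E (d(E) = (E² + (5 - ½*(-2))*E) - 1/E = (E² + (5 + 1)*E) - 1/E = (E² + 6*E) - 1/E = E² - 1/E + 6*E)
d(-165) + h(8)*33 = (-1 + (-165)²*(6 - 165))/(-165) - 2*33 = -(-1 + 27225*(-159))/165 - 66 = -(-1 - 4328775)/165 - 66 = -1/165*(-4328776) - 66 = 4328776/165 - 66 = 4317886/165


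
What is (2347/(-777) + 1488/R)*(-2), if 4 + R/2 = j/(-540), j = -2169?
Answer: -69365866/777 ≈ -89274.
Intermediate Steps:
R = 1/30 (R = -8 + 2*(-2169/(-540)) = -8 + 2*(-2169*(-1/540)) = -8 + 2*(241/60) = -8 + 241/30 = 1/30 ≈ 0.033333)
(2347/(-777) + 1488/R)*(-2) = (2347/(-777) + 1488/(1/30))*(-2) = (2347*(-1/777) + 1488*30)*(-2) = (-2347/777 + 44640)*(-2) = (34682933/777)*(-2) = -69365866/777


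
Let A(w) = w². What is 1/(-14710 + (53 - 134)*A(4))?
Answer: -1/16006 ≈ -6.2477e-5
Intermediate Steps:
1/(-14710 + (53 - 134)*A(4)) = 1/(-14710 + (53 - 134)*4²) = 1/(-14710 - 81*16) = 1/(-14710 - 1296) = 1/(-16006) = -1/16006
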